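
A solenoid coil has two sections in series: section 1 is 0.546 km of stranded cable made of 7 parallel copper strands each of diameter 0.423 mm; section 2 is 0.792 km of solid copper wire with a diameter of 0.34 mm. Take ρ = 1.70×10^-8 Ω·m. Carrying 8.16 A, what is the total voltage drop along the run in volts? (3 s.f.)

1290 V

Section 1: A_strand = π(2.1150e-04)² = 1.405e-07 m²; R₁ = ρL/(N·A_s) = (1.70×10^-8)(546)/(7×1.405e-07) = 9.436 Ω
Section 2: A = π(d/2)² = π(1.7000e-04 m)² = 9.079e-08 m²
R₂ = (1.70×10^-8)(792)/(9.079e-08) = 148.3 Ω
R = R₁ + R₂ = 157.7 Ω
V = IR = 8.16 × 157.7 = 1290 V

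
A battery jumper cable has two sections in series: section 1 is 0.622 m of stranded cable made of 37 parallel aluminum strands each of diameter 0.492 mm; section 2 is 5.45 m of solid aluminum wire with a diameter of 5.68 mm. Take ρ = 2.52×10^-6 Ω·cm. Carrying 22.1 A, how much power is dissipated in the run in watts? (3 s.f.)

3.74 W

ρ = 2.52×10^-6 Ω·cm = 2.52×10^-8 Ω·m
Section 1: A_strand = π(2.4600e-04)² = 1.901e-07 m²; R₁ = ρL/(N·A_s) = (2.52×10^-8)(0.622)/(37×1.901e-07) = 0.002228 Ω
Section 2: A = π(d/2)² = π(2.8400e-03 m)² = 2.534e-05 m²
R₂ = (2.52×10^-8)(5.45)/(2.534e-05) = 0.00542 Ω
R = R₁ + R₂ = 0.007648 Ω
P = I²R = (22.1)² × 0.007648 = 3.74 W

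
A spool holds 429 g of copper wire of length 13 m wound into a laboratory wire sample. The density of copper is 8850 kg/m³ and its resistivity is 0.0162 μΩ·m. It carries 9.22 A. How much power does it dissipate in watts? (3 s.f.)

ρ = 0.0162 μΩ·m = 1.62×10^-8 Ω·m
A = m/(density·L) = 0.429/(8850×13) = 3.7288e-06 m²
R = ρL/A = (1.62×10^-8)(13)/(3.7288e-06) = 0.05648 Ω
P = I²R = (9.22)² × 0.05648 = 4.80 W

4.80 W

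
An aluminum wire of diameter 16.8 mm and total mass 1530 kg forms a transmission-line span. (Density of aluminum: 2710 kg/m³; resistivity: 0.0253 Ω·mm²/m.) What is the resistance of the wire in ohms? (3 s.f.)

ρ = 0.0253 Ω·mm²/m = 2.53×10^-8 Ω·m
A = π(d/2)² = π(8.4000e-03 m)² = 2.2167e-04 m²
L = m/(density·A) = 1530/(2710×2.2167e-04) = 2547 m
R = ρL/A = (2.53×10^-8)(2547)/(2.2167e-04) = 0.291 Ω

0.291 Ω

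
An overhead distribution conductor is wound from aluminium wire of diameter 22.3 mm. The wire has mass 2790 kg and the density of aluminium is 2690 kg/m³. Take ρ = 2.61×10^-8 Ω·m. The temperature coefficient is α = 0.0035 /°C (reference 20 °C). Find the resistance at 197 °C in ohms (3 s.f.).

0.287 Ω

A = π(d/2)² = π(1.1150e-02 m)² = 3.9057e-04 m²
L = m/(density·A) = 2790/(2690×3.9057e-04) = 2656 m
R = ρL/A = (2.61×10^-8)(2656)/(3.9057e-04) = 0.1775 Ω
R(197 °C) = 0.1775 × (1 + 0.0035×177) = 0.287 Ω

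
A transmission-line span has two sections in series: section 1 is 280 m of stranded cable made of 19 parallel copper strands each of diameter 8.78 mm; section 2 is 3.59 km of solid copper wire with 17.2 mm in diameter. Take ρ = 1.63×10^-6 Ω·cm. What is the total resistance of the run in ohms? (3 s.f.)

0.256 Ω

ρ = 1.63×10^-6 Ω·cm = 1.63×10^-8 Ω·m
Section 1: A_strand = π(4.3900e-03)² = 6.055e-05 m²; R₁ = ρL/(N·A_s) = (1.63×10^-8)(280)/(19×6.055e-05) = 0.003967 Ω
Section 2: A = π(d/2)² = π(8.6000e-03 m)² = 2.324e-04 m²
R₂ = (1.63×10^-8)(3590)/(2.324e-04) = 0.2518 Ω
R = R₁ + R₂ = 0.256 Ω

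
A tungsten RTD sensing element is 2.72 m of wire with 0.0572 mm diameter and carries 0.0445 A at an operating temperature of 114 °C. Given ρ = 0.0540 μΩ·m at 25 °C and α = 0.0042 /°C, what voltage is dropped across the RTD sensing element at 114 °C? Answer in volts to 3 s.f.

ρ = 0.0540 μΩ·m = 5.40×10^-8 Ω·m
A = π(d/2)² = π(2.8600e-05 m)² = 2.570e-09 m²
R₍25₎ = ρL/A = (5.40×10^-8)(2.72)/(2.570e-09) = 57.16 Ω
R₍114₎ = R₍25₎(1 + αΔT) = 57.16 × (1 + 0.0042×89) = 78.52 Ω
V = IR = 0.0445 × 78.52 = 3.49 V

3.49 V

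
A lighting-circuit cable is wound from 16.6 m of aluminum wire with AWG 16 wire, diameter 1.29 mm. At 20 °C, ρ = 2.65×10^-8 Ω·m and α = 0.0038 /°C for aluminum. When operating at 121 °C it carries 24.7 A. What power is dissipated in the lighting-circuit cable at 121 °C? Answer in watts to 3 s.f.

A = π(1.29/2 mm)² = π(6.4500e-04 m)² = 1.307e-06 m²
R₍20₎ = ρL/A = (2.65×10^-8)(16.6)/(1.307e-06) = 0.3366 Ω
R₍121₎ = R₍20₎(1 + αΔT) = 0.3366 × (1 + 0.0038×101) = 0.4658 Ω
P = I²R = (24.7)² × 0.4658 = 284 W

284 W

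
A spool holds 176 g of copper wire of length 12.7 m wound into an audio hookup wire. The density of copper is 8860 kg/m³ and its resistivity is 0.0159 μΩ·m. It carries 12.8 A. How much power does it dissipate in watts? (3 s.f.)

21.2 W

ρ = 0.0159 μΩ·m = 1.59×10^-8 Ω·m
A = m/(density·L) = 0.176/(8860×12.7) = 1.5641e-06 m²
R = ρL/A = (1.59×10^-8)(12.7)/(1.5641e-06) = 0.1291 Ω
P = I²R = (12.8)² × 0.1291 = 21.2 W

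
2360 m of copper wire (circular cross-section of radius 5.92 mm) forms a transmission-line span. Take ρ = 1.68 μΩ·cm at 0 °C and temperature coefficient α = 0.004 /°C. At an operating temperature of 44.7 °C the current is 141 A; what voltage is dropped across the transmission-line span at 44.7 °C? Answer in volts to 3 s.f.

59.9 V

ρ = 1.68 μΩ·cm = 1.68×10^-8 Ω·m
A = πr² = π(5.9200e-03 m)² = 1.101e-04 m²
R₍0₎ = ρL/A = (1.68×10^-8)(2360)/(1.101e-04) = 0.3601 Ω
R₍44.7₎ = R₍0₎(1 + αΔT) = 0.3601 × (1 + 0.004×44.7) = 0.4245 Ω
V = IR = 141 × 0.4245 = 59.9 V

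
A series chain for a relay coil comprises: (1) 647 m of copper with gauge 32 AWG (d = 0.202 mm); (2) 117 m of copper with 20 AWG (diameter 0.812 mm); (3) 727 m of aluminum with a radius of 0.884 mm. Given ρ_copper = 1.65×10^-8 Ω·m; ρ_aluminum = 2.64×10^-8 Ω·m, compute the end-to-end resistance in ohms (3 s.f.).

345 Ω

Seg 1: A = π(0.202/2 mm)² = π(1.0100e-04 m)² = 3.205e-08 m²
R_1 = (1.65×10^-8)(647)/(3.205e-08) = 333.1 Ω
Seg 2: A = π(0.812/2 mm)² = π(4.0600e-04 m)² = 5.178e-07 m²
R_2 = (1.65×10^-8)(117)/(5.178e-07) = 3.728 Ω
Seg 3: A = πr² = π(8.8400e-04 m)² = 2.455e-06 m²
R_3 = (2.64×10^-8)(727)/(2.455e-06) = 7.818 Ω
R_total = R_1 + R_2 + R_3 = 345 Ω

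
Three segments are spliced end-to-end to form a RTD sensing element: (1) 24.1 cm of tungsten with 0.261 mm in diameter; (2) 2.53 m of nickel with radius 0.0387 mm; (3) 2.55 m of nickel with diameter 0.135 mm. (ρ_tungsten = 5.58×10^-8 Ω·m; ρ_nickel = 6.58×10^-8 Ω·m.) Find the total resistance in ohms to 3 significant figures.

47.4 Ω

Seg 1: A = π(d/2)² = π(1.3050e-04 m)² = 5.350e-08 m²
R_1 = (5.58×10^-8)(0.241)/(5.350e-08) = 0.2514 Ω
Seg 2: A = πr² = π(3.8700e-05 m)² = 4.705e-09 m²
R_2 = (6.58×10^-8)(2.53)/(4.705e-09) = 35.38 Ω
Seg 3: A = π(d/2)² = π(6.7500e-05 m)² = 1.431e-08 m²
R_3 = (6.58×10^-8)(2.55)/(1.431e-08) = 11.72 Ω
R_total = R_1 + R_2 + R_3 = 47.4 Ω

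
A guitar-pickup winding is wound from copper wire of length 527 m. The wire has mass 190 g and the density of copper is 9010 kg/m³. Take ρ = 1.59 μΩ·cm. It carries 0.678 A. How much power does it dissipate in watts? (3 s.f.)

96.3 W

ρ = 1.59 μΩ·cm = 1.59×10^-8 Ω·m
A = m/(density·L) = 0.19/(9010×527) = 4.0015e-08 m²
R = ρL/A = (1.59×10^-8)(527)/(4.0015e-08) = 209.4 Ω
P = I²R = (0.678)² × 209.4 = 96.3 W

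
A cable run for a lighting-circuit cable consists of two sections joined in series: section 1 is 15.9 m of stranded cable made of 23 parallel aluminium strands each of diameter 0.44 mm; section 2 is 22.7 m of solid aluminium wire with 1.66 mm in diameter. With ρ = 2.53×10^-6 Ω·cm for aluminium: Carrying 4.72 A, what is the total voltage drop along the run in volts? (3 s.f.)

1.80 V

ρ = 2.53×10^-6 Ω·cm = 2.53×10^-8 Ω·m
Section 1: A_strand = π(2.2000e-04)² = 1.521e-07 m²; R₁ = ρL/(N·A_s) = (2.53×10^-8)(15.9)/(23×1.521e-07) = 0.115 Ω
Section 2: A = π(d/2)² = π(8.3000e-04 m)² = 2.164e-06 m²
R₂ = (2.53×10^-8)(22.7)/(2.164e-06) = 0.2654 Ω
R = R₁ + R₂ = 0.3804 Ω
V = IR = 4.72 × 0.3804 = 1.80 V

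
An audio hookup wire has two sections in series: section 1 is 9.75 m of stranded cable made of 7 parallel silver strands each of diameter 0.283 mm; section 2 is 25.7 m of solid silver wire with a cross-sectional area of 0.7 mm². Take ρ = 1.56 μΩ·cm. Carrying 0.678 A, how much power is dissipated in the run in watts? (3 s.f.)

ρ = 1.56 μΩ·cm = 1.56×10^-8 Ω·m
Section 1: A_strand = π(1.4150e-04)² = 6.290e-08 m²; R₁ = ρL/(N·A_s) = (1.56×10^-8)(9.75)/(7×6.290e-08) = 0.3454 Ω
Section 2: A = 0.7 mm² = 7.000e-07 m²
R₂ = (1.56×10^-8)(25.7)/(7.000e-07) = 0.5727 Ω
R = R₁ + R₂ = 0.9182 Ω
P = I²R = (0.678)² × 0.9182 = 0.422 W

0.422 W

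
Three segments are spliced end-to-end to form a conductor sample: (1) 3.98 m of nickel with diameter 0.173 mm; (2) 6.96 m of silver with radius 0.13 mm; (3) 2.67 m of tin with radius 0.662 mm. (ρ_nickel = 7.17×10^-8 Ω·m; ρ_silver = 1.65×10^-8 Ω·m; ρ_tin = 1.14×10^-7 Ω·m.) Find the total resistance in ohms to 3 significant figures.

Seg 1: A = π(d/2)² = π(8.6500e-05 m)² = 2.351e-08 m²
R_1 = (7.17×10^-8)(3.98)/(2.351e-08) = 12.14 Ω
Seg 2: A = πr² = π(1.3000e-04 m)² = 5.309e-08 m²
R_2 = (1.65×10^-8)(6.96)/(5.309e-08) = 2.163 Ω
Seg 3: A = πr² = π(6.6200e-04 m)² = 1.377e-06 m²
R_3 = (1.14×10^-7)(2.67)/(1.377e-06) = 0.2211 Ω
R_total = R_1 + R_2 + R_3 = 14.5 Ω

14.5 Ω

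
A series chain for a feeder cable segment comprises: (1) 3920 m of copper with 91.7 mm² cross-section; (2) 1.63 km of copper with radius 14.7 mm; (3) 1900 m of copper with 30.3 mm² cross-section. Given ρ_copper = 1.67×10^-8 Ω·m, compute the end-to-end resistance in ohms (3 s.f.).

Seg 1: A = 91.7 mm² = 9.170e-05 m²
R_1 = (1.67×10^-8)(3920)/(9.170e-05) = 0.7139 Ω
Seg 2: A = πr² = π(1.4700e-02 m)² = 6.789e-04 m²
R_2 = (1.67×10^-8)(1630)/(6.789e-04) = 0.0401 Ω
Seg 3: A = 30.3 mm² = 3.030e-05 m²
R_3 = (1.67×10^-8)(1900)/(3.030e-05) = 1.047 Ω
R_total = R_1 + R_2 + R_3 = 1.80 Ω

1.80 Ω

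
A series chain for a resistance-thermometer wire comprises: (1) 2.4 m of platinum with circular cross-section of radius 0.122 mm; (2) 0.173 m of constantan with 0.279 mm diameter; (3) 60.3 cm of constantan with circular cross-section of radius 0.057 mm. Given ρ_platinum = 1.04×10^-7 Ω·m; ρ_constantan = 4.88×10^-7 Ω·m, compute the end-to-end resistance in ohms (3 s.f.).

Seg 1: A = πr² = π(1.2200e-04 m)² = 4.676e-08 m²
R_1 = (1.04×10^-7)(2.4)/(4.676e-08) = 5.338 Ω
Seg 2: A = π(d/2)² = π(1.3950e-04 m)² = 6.114e-08 m²
R_2 = (4.88×10^-7)(0.173)/(6.114e-08) = 1.381 Ω
Seg 3: A = πr² = π(5.7000e-05 m)² = 1.021e-08 m²
R_3 = (4.88×10^-7)(0.603)/(1.021e-08) = 28.83 Ω
R_total = R_1 + R_2 + R_3 = 35.5 Ω

35.5 Ω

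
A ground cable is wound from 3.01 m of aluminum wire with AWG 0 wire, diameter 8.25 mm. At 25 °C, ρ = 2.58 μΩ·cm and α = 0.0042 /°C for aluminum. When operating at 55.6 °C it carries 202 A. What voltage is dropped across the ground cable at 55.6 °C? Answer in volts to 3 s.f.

ρ = 2.58 μΩ·cm = 2.58×10^-8 Ω·m
A = π(8.25/2 mm)² = π(4.1250e-03 m)² = 5.346e-05 m²
R₍25₎ = ρL/A = (2.58×10^-8)(3.01)/(5.346e-05) = 0.001453 Ω
R₍55.6₎ = R₍25₎(1 + αΔT) = 0.001453 × (1 + 0.0042×30.6) = 0.001639 Ω
V = IR = 202 × 0.001639 = 0.331 V

0.331 V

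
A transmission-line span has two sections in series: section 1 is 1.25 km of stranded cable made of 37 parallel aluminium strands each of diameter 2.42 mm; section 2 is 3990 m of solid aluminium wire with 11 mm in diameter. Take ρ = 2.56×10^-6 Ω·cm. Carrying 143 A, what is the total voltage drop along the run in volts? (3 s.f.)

181 V

ρ = 2.56×10^-6 Ω·cm = 2.56×10^-8 Ω·m
Section 1: A_strand = π(1.2100e-03)² = 4.600e-06 m²; R₁ = ρL/(N·A_s) = (2.56×10^-8)(1250)/(37×4.600e-06) = 0.188 Ω
Section 2: A = π(d/2)² = π(5.5000e-03 m)² = 9.503e-05 m²
R₂ = (2.56×10^-8)(3990)/(9.503e-05) = 1.075 Ω
R = R₁ + R₂ = 1.263 Ω
V = IR = 143 × 1.263 = 181 V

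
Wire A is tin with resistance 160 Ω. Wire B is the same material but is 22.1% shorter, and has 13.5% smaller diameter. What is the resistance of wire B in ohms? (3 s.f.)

R ∝ L/d², so R_B/R_A = (1 − 22.1/100) × (1 − 13.5/100)⁻²
= 0.779 × 1.337 = 1.041
R_B = 1.041 × 160 = 167 Ω

167 Ω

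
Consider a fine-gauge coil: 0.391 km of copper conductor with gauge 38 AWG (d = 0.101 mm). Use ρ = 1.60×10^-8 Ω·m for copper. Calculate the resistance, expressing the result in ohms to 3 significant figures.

A = π(0.101/2 mm)² = π(5.0500e-05 m)² = 8.012e-09 m²
R = ρL/A = (1.60×10^-8)(391 m)/(8.012e-09 m²) = 781 Ω

781 Ω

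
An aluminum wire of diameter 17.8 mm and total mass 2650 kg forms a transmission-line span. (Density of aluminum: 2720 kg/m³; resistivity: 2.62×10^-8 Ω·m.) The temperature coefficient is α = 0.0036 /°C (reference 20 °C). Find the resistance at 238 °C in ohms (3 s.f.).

0.736 Ω

A = π(d/2)² = π(8.9000e-03 m)² = 2.4885e-04 m²
L = m/(density·A) = 2650/(2720×2.4885e-04) = 3915 m
R = ρL/A = (2.62×10^-8)(3915)/(2.4885e-04) = 0.4122 Ω
R(238 °C) = 0.4122 × (1 + 0.0036×218) = 0.736 Ω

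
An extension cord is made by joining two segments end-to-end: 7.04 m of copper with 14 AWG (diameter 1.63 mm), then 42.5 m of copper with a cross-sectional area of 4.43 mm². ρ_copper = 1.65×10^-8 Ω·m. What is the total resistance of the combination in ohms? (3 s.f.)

0.214 Ω

Segment 1: A = π(1.63/2 mm)² = π(8.1500e-04 m)² = 2.087e-06 m²
R₁ = ρL/A = (1.65×10^-8)(7.04)/(2.087e-06) = 0.05567 Ω
Segment 2: A = 4.43 mm² = 4.430e-06 m²
R₂ = (1.65×10^-8)(42.5)/(4.430e-06) = 0.1583 Ω
R = R₁ + R₂ = 0.214 Ω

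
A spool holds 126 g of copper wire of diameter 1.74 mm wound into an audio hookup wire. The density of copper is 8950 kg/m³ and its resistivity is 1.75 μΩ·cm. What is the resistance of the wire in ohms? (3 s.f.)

0.0436 Ω

ρ = 1.75 μΩ·cm = 1.75×10^-8 Ω·m
A = π(d/2)² = π(8.7000e-04 m)² = 2.3779e-06 m²
L = m/(density·A) = 0.126/(8950×2.3779e-06) = 5.921 m
R = ρL/A = (1.75×10^-8)(5.921)/(2.3779e-06) = 0.0436 Ω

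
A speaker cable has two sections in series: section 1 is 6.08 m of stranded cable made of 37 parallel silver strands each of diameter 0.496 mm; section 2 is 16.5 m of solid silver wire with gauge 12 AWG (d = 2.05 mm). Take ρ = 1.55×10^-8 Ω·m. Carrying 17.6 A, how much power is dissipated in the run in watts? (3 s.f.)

28.1 W

Section 1: A_strand = π(2.4800e-04)² = 1.932e-07 m²; R₁ = ρL/(N·A_s) = (1.55×10^-8)(6.08)/(37×1.932e-07) = 0.01318 Ω
Section 2: A = π(2.05/2 mm)² = π(1.0250e-03 m)² = 3.301e-06 m²
R₂ = (1.55×10^-8)(16.5)/(3.301e-06) = 0.07749 Ω
R = R₁ + R₂ = 0.09067 Ω
P = I²R = (17.6)² × 0.09067 = 28.1 W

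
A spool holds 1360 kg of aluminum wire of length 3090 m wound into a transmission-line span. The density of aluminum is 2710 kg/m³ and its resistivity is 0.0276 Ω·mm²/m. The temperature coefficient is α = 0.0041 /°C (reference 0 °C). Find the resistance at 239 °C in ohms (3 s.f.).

1.04 Ω

ρ = 0.0276 Ω·mm²/m = 2.76×10^-8 Ω·m
A = m/(density·L) = 1360/(2710×3090) = 1.6241e-04 m²
R = ρL/A = (2.76×10^-8)(3090)/(1.6241e-04) = 0.5251 Ω
R(239 °C) = 0.5251 × (1 + 0.0041×239) = 1.04 Ω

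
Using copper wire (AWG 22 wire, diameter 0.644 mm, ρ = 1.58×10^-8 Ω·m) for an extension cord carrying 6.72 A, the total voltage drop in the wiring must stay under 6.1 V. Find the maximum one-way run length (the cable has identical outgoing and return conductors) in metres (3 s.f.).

A = π(0.644/2 mm)² = π(3.2200e-04 m)² = 3.257e-07 m²
L_max = V_max·A/(2·ρI) = (6.1)(3.257e-07)/(2×1.58×10^-8×6.72) = 9.36 m

9.36 m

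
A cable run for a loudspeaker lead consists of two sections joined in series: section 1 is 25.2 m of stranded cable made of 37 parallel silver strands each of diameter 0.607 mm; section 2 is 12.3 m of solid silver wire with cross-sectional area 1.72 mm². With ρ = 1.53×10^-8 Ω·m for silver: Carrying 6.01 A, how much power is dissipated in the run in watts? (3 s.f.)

Section 1: A_strand = π(3.0350e-04)² = 2.894e-07 m²; R₁ = ρL/(N·A_s) = (1.53×10^-8)(25.2)/(37×2.894e-07) = 0.03601 Ω
Section 2: A = 1.72 mm² = 1.720e-06 m²
R₂ = (1.53×10^-8)(12.3)/(1.720e-06) = 0.1094 Ω
R = R₁ + R₂ = 0.1454 Ω
P = I²R = (6.01)² × 0.1454 = 5.25 W

5.25 W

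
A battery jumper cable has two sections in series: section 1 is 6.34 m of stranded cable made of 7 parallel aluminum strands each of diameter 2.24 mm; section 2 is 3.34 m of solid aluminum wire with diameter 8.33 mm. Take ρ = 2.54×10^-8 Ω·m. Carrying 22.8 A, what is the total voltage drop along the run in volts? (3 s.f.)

0.169 V

Section 1: A_strand = π(1.1200e-03)² = 3.941e-06 m²; R₁ = ρL/(N·A_s) = (2.54×10^-8)(6.34)/(7×3.941e-06) = 0.005838 Ω
Section 2: A = π(d/2)² = π(4.1650e-03 m)² = 5.450e-05 m²
R₂ = (2.54×10^-8)(3.34)/(5.450e-05) = 0.001557 Ω
R = R₁ + R₂ = 0.007394 Ω
V = IR = 22.8 × 0.007394 = 0.169 V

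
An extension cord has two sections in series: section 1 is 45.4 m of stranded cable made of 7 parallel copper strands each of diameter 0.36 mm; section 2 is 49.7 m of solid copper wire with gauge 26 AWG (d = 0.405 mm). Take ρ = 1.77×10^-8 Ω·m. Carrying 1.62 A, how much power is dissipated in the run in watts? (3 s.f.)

Section 1: A_strand = π(1.8000e-04)² = 1.018e-07 m²; R₁ = ρL/(N·A_s) = (1.77×10^-8)(45.4)/(7×1.018e-07) = 1.128 Ω
Section 2: A = π(0.405/2 mm)² = π(2.0250e-04 m)² = 1.288e-07 m²
R₂ = (1.77×10^-8)(49.7)/(1.288e-07) = 6.829 Ω
R = R₁ + R₂ = 7.956 Ω
P = I²R = (1.62)² × 7.956 = 20.9 W

20.9 W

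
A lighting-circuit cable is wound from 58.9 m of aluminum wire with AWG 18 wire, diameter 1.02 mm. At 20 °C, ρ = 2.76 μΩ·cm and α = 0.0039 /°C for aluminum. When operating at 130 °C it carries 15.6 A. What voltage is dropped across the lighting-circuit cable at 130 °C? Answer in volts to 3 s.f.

44.3 V

ρ = 2.76 μΩ·cm = 2.76×10^-8 Ω·m
A = π(1.02/2 mm)² = π(5.1000e-04 m)² = 8.171e-07 m²
R₍20₎ = ρL/A = (2.76×10^-8)(58.9)/(8.171e-07) = 1.989 Ω
R₍130₎ = R₍20₎(1 + αΔT) = 1.989 × (1 + 0.0039×110) = 2.843 Ω
V = IR = 15.6 × 2.843 = 44.3 V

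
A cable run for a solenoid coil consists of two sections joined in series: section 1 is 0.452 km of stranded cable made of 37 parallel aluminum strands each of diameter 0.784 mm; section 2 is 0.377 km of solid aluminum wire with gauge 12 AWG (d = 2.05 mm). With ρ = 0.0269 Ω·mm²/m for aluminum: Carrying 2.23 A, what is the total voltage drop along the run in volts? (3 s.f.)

ρ = 0.0269 Ω·mm²/m = 2.69×10^-8 Ω·m
Section 1: A_strand = π(3.9200e-04)² = 4.827e-07 m²; R₁ = ρL/(N·A_s) = (2.69×10^-8)(452)/(37×4.827e-07) = 0.6807 Ω
Section 2: A = π(2.05/2 mm)² = π(1.0250e-03 m)² = 3.301e-06 m²
R₂ = (2.69×10^-8)(377)/(3.301e-06) = 3.073 Ω
R = R₁ + R₂ = 3.753 Ω
V = IR = 2.23 × 3.753 = 8.37 V

8.37 V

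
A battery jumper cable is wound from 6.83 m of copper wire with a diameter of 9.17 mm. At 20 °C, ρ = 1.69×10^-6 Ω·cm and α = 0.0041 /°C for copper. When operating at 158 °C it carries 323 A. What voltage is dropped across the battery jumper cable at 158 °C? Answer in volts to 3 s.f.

ρ = 1.69×10^-6 Ω·cm = 1.69×10^-8 Ω·m
A = π(d/2)² = π(4.5850e-03 m)² = 6.604e-05 m²
R₍20₎ = ρL/A = (1.69×10^-8)(6.83)/(6.604e-05) = 0.001748 Ω
R₍158₎ = R₍20₎(1 + αΔT) = 0.001748 × (1 + 0.0041×138) = 0.002737 Ω
V = IR = 323 × 0.002737 = 0.884 V

0.884 V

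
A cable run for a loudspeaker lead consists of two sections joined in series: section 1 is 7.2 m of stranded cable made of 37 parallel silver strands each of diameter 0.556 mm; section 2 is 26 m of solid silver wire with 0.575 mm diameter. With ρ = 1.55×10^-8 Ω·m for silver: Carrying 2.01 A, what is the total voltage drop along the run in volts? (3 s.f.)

3.14 V

Section 1: A_strand = π(2.7800e-04)² = 2.428e-07 m²; R₁ = ρL/(N·A_s) = (1.55×10^-8)(7.2)/(37×2.428e-07) = 0.01242 Ω
Section 2: A = π(d/2)² = π(2.8750e-04 m)² = 2.597e-07 m²
R₂ = (1.55×10^-8)(26)/(2.597e-07) = 1.552 Ω
R = R₁ + R₂ = 1.564 Ω
V = IR = 2.01 × 1.564 = 3.14 V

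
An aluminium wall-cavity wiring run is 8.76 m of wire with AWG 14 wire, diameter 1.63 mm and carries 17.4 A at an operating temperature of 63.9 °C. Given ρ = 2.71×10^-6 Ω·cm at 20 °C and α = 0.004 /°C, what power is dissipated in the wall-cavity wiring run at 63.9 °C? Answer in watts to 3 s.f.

ρ = 2.71×10^-6 Ω·cm = 2.71×10^-8 Ω·m
A = π(1.63/2 mm)² = π(8.1500e-04 m)² = 2.087e-06 m²
R₍20₎ = ρL/A = (2.71×10^-8)(8.76)/(2.087e-06) = 0.1138 Ω
R₍63.9₎ = R₍20₎(1 + αΔT) = 0.1138 × (1 + 0.004×43.9) = 0.1337 Ω
P = I²R = (17.4)² × 0.1337 = 40.5 W

40.5 W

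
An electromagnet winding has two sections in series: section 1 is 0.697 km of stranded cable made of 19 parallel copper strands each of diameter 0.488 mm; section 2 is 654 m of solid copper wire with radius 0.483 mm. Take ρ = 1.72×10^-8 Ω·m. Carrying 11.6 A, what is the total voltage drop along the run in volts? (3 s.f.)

Section 1: A_strand = π(2.4400e-04)² = 1.870e-07 m²; R₁ = ρL/(N·A_s) = (1.72×10^-8)(697)/(19×1.870e-07) = 3.373 Ω
Section 2: A = πr² = π(4.8300e-04 m)² = 7.329e-07 m²
R₂ = (1.72×10^-8)(654)/(7.329e-07) = 15.35 Ω
R = R₁ + R₂ = 18.72 Ω
V = IR = 11.6 × 18.72 = 217 V

217 V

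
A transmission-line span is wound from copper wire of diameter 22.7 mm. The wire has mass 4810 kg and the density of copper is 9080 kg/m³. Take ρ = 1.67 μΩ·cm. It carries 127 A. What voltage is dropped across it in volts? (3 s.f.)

ρ = 1.67 μΩ·cm = 1.67×10^-8 Ω·m
A = π(d/2)² = π(1.1350e-02 m)² = 4.0471e-04 m²
L = m/(density·A) = 4810/(9080×4.0471e-04) = 1309 m
R = ρL/A = (1.67×10^-8)(1309)/(4.0471e-04) = 0.05401 Ω
V = IR = 127 × 0.05401 = 6.86 V

6.86 V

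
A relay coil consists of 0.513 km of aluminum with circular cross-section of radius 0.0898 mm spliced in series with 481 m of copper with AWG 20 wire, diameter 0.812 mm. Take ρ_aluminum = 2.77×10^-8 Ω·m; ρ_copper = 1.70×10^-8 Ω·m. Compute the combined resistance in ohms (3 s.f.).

Segment 1: A = πr² = π(8.9800e-05 m)² = 2.533e-08 m²
R₁ = ρL/A = (2.77×10^-8)(513)/(2.533e-08) = 560.9 Ω
Segment 2: A = π(0.812/2 mm)² = π(4.0600e-04 m)² = 5.178e-07 m²
R₂ = (1.70×10^-8)(481)/(5.178e-07) = 15.79 Ω
R = R₁ + R₂ = 577 Ω

577 Ω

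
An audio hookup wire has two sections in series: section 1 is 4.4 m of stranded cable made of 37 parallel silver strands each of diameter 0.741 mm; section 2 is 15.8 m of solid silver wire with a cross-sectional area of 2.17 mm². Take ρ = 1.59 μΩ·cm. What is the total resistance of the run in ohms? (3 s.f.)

0.120 Ω

ρ = 1.59 μΩ·cm = 1.59×10^-8 Ω·m
Section 1: A_strand = π(3.7050e-04)² = 4.312e-07 m²; R₁ = ρL/(N·A_s) = (1.59×10^-8)(4.4)/(37×4.312e-07) = 0.004385 Ω
Section 2: A = 2.17 mm² = 2.170e-06 m²
R₂ = (1.59×10^-8)(15.8)/(2.170e-06) = 0.1158 Ω
R = R₁ + R₂ = 0.120 Ω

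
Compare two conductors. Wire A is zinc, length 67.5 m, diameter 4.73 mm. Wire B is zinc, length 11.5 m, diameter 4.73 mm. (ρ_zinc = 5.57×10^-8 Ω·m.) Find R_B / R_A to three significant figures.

R ∝ ρL/d², so R_B/R_A = (L_B/L_A)
= (11.5/67.5) = 0.170

0.170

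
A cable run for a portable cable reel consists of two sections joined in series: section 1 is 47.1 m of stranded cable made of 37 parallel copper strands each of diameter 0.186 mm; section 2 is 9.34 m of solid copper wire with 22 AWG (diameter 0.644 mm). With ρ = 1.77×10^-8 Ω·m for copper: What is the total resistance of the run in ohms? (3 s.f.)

1.34 Ω

Section 1: A_strand = π(9.3000e-05)² = 2.717e-08 m²; R₁ = ρL/(N·A_s) = (1.77×10^-8)(47.1)/(37×2.717e-08) = 0.8292 Ω
Section 2: A = π(0.644/2 mm)² = π(3.2200e-04 m)² = 3.257e-07 m²
R₂ = (1.77×10^-8)(9.34)/(3.257e-07) = 0.5075 Ω
R = R₁ + R₂ = 1.34 Ω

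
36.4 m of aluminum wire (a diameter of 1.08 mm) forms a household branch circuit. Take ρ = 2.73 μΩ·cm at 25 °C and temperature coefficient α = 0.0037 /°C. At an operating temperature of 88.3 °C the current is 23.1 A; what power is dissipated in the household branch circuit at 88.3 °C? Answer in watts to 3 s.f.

714 W

ρ = 2.73 μΩ·cm = 2.73×10^-8 Ω·m
A = π(d/2)² = π(5.4000e-04 m)² = 9.161e-07 m²
R₍25₎ = ρL/A = (2.73×10^-8)(36.4)/(9.161e-07) = 1.085 Ω
R₍88.3₎ = R₍25₎(1 + αΔT) = 1.085 × (1 + 0.0037×63.3) = 1.339 Ω
P = I²R = (23.1)² × 1.339 = 714 W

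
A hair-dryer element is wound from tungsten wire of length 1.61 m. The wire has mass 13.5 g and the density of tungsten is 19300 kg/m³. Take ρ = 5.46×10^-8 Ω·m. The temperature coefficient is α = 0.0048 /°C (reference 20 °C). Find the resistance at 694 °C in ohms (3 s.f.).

0.857 Ω

A = m/(density·L) = 0.0135/(19300×1.61) = 4.3446e-07 m²
R = ρL/A = (5.46×10^-8)(1.61)/(4.3446e-07) = 0.2023 Ω
R(694 °C) = 0.2023 × (1 + 0.0048×674) = 0.857 Ω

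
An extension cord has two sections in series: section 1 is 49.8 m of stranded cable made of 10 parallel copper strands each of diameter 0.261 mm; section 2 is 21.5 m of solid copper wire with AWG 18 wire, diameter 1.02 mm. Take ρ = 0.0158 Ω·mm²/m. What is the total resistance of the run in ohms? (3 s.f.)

ρ = 0.0158 Ω·mm²/m = 1.58×10^-8 Ω·m
Section 1: A_strand = π(1.3050e-04)² = 5.350e-08 m²; R₁ = ρL/(N·A_s) = (1.58×10^-8)(49.8)/(10×5.350e-08) = 1.471 Ω
Section 2: A = π(1.02/2 mm)² = π(5.1000e-04 m)² = 8.171e-07 m²
R₂ = (1.58×10^-8)(21.5)/(8.171e-07) = 0.4157 Ω
R = R₁ + R₂ = 1.89 Ω

1.89 Ω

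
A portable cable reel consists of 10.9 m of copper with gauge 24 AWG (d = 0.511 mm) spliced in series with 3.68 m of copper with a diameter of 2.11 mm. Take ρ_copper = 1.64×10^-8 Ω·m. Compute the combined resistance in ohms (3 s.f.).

0.889 Ω

Segment 1: A = π(0.511/2 mm)² = π(2.5550e-04 m)² = 2.051e-07 m²
R₁ = ρL/A = (1.64×10^-8)(10.9)/(2.051e-07) = 0.8716 Ω
Segment 2: A = π(d/2)² = π(1.0550e-03 m)² = 3.497e-06 m²
R₂ = (1.64×10^-8)(3.68)/(3.497e-06) = 0.01726 Ω
R = R₁ + R₂ = 0.889 Ω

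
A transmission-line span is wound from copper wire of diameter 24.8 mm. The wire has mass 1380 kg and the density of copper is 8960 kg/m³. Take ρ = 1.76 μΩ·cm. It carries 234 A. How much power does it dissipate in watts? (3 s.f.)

636 W

ρ = 1.76 μΩ·cm = 1.76×10^-8 Ω·m
A = π(d/2)² = π(1.2400e-02 m)² = 4.8305e-04 m²
L = m/(density·A) = 1380/(8960×4.8305e-04) = 318.8 m
R = ρL/A = (1.76×10^-8)(318.8)/(4.8305e-04) = 0.01162 Ω
P = I²R = (234)² × 0.01162 = 636 W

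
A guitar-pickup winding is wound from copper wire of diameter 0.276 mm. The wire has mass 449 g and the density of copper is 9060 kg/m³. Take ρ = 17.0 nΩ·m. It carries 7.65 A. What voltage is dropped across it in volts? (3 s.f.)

1800 V

ρ = 17.0 nΩ·m = 1.70×10^-8 Ω·m
A = π(d/2)² = π(1.3800e-04 m)² = 5.9828e-08 m²
L = m/(density·A) = 0.449/(9060×5.9828e-08) = 828.3 m
R = ρL/A = (1.70×10^-8)(828.3)/(5.9828e-08) = 235.4 Ω
V = IR = 7.65 × 235.4 = 1800 V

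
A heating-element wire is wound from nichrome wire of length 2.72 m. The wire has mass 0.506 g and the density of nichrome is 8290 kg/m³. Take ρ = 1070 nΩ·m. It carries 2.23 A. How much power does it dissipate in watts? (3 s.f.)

ρ = 1070 nΩ·m = 1.07×10^-6 Ω·m
A = m/(density·L) = 5.060×10^-4/(8290×2.72) = 2.2440e-08 m²
R = ρL/A = (1.07×10^-6)(2.72)/(2.2440e-08) = 129.7 Ω
P = I²R = (2.23)² × 129.7 = 645 W

645 W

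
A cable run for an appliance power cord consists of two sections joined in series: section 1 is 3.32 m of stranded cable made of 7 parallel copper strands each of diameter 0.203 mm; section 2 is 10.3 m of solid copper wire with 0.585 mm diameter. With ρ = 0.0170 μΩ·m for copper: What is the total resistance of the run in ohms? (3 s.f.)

ρ = 0.0170 μΩ·m = 1.70×10^-8 Ω·m
Section 1: A_strand = π(1.0150e-04)² = 3.237e-08 m²; R₁ = ρL/(N·A_s) = (1.70×10^-8)(3.32)/(7×3.237e-08) = 0.2491 Ω
Section 2: A = π(d/2)² = π(2.9250e-04 m)² = 2.688e-07 m²
R₂ = (1.70×10^-8)(10.3)/(2.688e-07) = 0.6515 Ω
R = R₁ + R₂ = 0.901 Ω

0.901 Ω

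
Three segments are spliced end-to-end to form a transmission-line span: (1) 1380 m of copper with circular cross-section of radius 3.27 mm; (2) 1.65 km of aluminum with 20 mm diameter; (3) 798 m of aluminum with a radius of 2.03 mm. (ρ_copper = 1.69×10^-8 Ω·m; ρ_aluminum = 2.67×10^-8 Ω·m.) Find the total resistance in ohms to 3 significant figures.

Seg 1: A = πr² = π(3.2700e-03 m)² = 3.359e-05 m²
R_1 = (1.69×10^-8)(1380)/(3.359e-05) = 0.6943 Ω
Seg 2: A = π(d/2)² = π(1.0000e-02 m)² = 3.142e-04 m²
R_2 = (2.67×10^-8)(1650)/(3.142e-04) = 0.1402 Ω
Seg 3: A = πr² = π(2.0300e-03 m)² = 1.295e-05 m²
R_3 = (2.67×10^-8)(798)/(1.295e-05) = 1.646 Ω
R_total = R_1 + R_2 + R_3 = 2.48 Ω

2.48 Ω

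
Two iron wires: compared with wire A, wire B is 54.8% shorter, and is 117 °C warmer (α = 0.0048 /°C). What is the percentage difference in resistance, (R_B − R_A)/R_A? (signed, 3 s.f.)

-29.4%

R ∝ ρL/d² with ρ ∝ (1+αΔT), so R_B/R_A = (1 − 54.8/100) × (1 + 0.0048×117)
= 0.452 × 1.562 = 0.7058
(R_B − R_A)/R_A = 0.7058 − 1 = -29.4%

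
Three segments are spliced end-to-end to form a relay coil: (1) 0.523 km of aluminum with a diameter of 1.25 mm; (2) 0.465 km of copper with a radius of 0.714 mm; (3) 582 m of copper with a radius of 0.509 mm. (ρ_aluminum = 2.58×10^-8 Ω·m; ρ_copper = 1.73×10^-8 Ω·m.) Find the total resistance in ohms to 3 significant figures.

Seg 1: A = π(d/2)² = π(6.2500e-04 m)² = 1.227e-06 m²
R_1 = (2.58×10^-8)(523)/(1.227e-06) = 11 Ω
Seg 2: A = πr² = π(7.1400e-04 m)² = 1.602e-06 m²
R_2 = (1.73×10^-8)(465)/(1.602e-06) = 5.023 Ω
Seg 3: A = πr² = π(5.0900e-04 m)² = 8.139e-07 m²
R_3 = (1.73×10^-8)(582)/(8.139e-07) = 12.37 Ω
R_total = R_1 + R_2 + R_3 = 28.4 Ω

28.4 Ω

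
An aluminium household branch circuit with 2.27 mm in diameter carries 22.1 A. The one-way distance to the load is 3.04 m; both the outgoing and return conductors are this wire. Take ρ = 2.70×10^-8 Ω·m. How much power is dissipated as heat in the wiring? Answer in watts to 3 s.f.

19.8 W

A = π(d/2)² = π(1.1350e-03 m)² = 4.047e-06 m²
Total conductor length (both ways) L = 2 × 3.04 = 6.08 m
R = ρL/A = (2.70×10^-8)(6.08)/(4.047e-06) = 0.04056 Ω
P = I²R = (22.1)² × 0.04056 = 19.8 W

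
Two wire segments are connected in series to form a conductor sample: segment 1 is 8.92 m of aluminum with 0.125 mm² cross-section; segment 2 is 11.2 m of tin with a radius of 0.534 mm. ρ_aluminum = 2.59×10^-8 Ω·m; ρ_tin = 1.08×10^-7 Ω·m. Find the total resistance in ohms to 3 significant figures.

Segment 1: A = 0.125 mm² = 1.250e-07 m²
R₁ = ρL/A = (2.59×10^-8)(8.92)/(1.250e-07) = 1.848 Ω
Segment 2: A = πr² = π(5.3400e-04 m)² = 8.958e-07 m²
R₂ = (1.08×10^-7)(11.2)/(8.958e-07) = 1.35 Ω
R = R₁ + R₂ = 3.20 Ω

3.20 Ω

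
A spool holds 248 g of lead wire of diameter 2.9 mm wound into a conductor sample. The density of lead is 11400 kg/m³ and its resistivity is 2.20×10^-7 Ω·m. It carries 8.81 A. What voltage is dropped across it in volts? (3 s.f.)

A = π(d/2)² = π(1.4500e-03 m)² = 6.6052e-06 m²
L = m/(density·A) = 0.248/(11400×6.6052e-06) = 3.294 m
R = ρL/A = (2.20×10^-7)(3.294)/(6.6052e-06) = 0.1097 Ω
V = IR = 8.81 × 0.1097 = 0.966 V

0.966 V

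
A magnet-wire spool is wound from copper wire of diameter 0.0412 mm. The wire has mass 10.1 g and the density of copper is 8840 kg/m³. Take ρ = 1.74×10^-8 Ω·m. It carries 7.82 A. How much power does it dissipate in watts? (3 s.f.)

A = π(d/2)² = π(2.0600e-05 m)² = 1.3332e-09 m²
L = m/(density·A) = 0.0101/(8840×1.3332e-09) = 857 m
R = ρL/A = (1.74×10^-8)(857)/(1.3332e-09) = 11190 Ω
P = I²R = (7.82)² × 11190 = 6.84×10^5 W

6.84×10^5 W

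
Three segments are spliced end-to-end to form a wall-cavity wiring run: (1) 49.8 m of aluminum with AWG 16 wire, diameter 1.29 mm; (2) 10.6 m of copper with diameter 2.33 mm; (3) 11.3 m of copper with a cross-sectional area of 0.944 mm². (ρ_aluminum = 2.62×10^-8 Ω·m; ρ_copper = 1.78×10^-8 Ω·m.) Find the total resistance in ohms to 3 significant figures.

Seg 1: A = π(1.29/2 mm)² = π(6.4500e-04 m)² = 1.307e-06 m²
R_1 = (2.62×10^-8)(49.8)/(1.307e-06) = 0.9983 Ω
Seg 2: A = π(d/2)² = π(1.1650e-03 m)² = 4.264e-06 m²
R_2 = (1.78×10^-8)(10.6)/(4.264e-06) = 0.04425 Ω
Seg 3: A = 0.944 mm² = 9.440e-07 m²
R_3 = (1.78×10^-8)(11.3)/(9.440e-07) = 0.2131 Ω
R_total = R_1 + R_2 + R_3 = 1.26 Ω

1.26 Ω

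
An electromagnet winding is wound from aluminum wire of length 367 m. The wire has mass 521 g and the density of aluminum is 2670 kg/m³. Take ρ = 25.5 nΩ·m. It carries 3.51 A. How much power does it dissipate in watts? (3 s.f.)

217 W

ρ = 25.5 nΩ·m = 2.55×10^-8 Ω·m
A = m/(density·L) = 0.521/(2670×367) = 5.3169e-07 m²
R = ρL/A = (2.55×10^-8)(367)/(5.3169e-07) = 17.6 Ω
P = I²R = (3.51)² × 17.6 = 217 W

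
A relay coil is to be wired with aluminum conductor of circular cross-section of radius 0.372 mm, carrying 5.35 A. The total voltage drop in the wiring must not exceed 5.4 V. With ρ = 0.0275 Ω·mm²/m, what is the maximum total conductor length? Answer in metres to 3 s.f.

16.0 m

ρ = 0.0275 Ω·mm²/m = 2.75×10^-8 Ω·m
A = πr² = π(3.7200e-04 m)² = 4.347e-07 m²
L_max = V_max·A/(1·ρI) = (5.4)(4.347e-07)/(2.75×10^-8×5.35) = 16.0 m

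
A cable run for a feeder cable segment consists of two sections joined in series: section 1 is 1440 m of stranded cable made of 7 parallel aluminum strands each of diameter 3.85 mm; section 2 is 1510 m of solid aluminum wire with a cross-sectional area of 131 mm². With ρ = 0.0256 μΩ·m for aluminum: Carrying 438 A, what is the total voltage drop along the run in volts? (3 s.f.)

327 V

ρ = 0.0256 μΩ·m = 2.56×10^-8 Ω·m
Section 1: A_strand = π(1.9250e-03)² = 1.164e-05 m²; R₁ = ρL/(N·A_s) = (2.56×10^-8)(1440)/(7×1.164e-05) = 0.4524 Ω
Section 2: A = 131 mm² = 1.310e-04 m²
R₂ = (2.56×10^-8)(1510)/(1.310e-04) = 0.2951 Ω
R = R₁ + R₂ = 0.7475 Ω
V = IR = 438 × 0.7475 = 327 V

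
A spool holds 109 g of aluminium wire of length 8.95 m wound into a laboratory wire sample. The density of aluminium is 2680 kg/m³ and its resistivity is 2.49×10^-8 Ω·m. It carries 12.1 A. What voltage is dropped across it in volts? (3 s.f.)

A = m/(density·L) = 0.109/(2680×8.95) = 4.5443e-06 m²
R = ρL/A = (2.49×10^-8)(8.95)/(4.5443e-06) = 0.04904 Ω
V = IR = 12.1 × 0.04904 = 0.593 V

0.593 V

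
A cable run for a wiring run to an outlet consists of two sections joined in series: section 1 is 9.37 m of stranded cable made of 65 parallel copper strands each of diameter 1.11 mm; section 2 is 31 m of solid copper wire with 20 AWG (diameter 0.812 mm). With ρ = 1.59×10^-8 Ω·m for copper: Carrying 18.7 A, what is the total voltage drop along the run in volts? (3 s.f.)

Section 1: A_strand = π(5.5500e-04)² = 9.677e-07 m²; R₁ = ρL/(N·A_s) = (1.59×10^-8)(9.37)/(65×9.677e-07) = 0.002369 Ω
Section 2: A = π(0.812/2 mm)² = π(4.0600e-04 m)² = 5.178e-07 m²
R₂ = (1.59×10^-8)(31)/(5.178e-07) = 0.9518 Ω
R = R₁ + R₂ = 0.9542 Ω
V = IR = 18.7 × 0.9542 = 17.8 V

17.8 V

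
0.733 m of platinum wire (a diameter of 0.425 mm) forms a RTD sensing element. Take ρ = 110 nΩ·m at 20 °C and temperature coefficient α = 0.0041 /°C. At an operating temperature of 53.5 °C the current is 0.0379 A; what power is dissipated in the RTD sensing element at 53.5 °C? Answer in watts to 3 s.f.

9.29×10^-4 W

ρ = 110 nΩ·m = 1.10×10^-7 Ω·m
A = π(d/2)² = π(2.1250e-04 m)² = 1.419e-07 m²
R₍20₎ = ρL/A = (1.10×10^-7)(0.733)/(1.419e-07) = 0.5684 Ω
R₍53.5₎ = R₍20₎(1 + αΔT) = 0.5684 × (1 + 0.0041×33.5) = 0.6464 Ω
P = I²R = (0.0379)² × 0.6464 = 9.29×10^-4 W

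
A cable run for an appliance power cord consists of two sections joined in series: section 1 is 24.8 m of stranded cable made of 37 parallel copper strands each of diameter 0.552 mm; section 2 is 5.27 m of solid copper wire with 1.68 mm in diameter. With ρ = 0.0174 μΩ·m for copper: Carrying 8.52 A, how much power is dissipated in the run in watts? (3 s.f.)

6.54 W

ρ = 0.0174 μΩ·m = 1.74×10^-8 Ω·m
Section 1: A_strand = π(2.7600e-04)² = 2.393e-07 m²; R₁ = ρL/(N·A_s) = (1.74×10^-8)(24.8)/(37×2.393e-07) = 0.04873 Ω
Section 2: A = π(d/2)² = π(8.4000e-04 m)² = 2.217e-06 m²
R₂ = (1.74×10^-8)(5.27)/(2.217e-06) = 0.04137 Ω
R = R₁ + R₂ = 0.0901 Ω
P = I²R = (8.52)² × 0.0901 = 6.54 W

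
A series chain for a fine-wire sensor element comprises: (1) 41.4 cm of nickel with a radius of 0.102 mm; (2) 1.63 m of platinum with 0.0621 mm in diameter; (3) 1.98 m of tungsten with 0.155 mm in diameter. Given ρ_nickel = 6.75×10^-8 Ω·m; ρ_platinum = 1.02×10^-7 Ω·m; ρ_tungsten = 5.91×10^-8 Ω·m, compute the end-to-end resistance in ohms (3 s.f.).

61.9 Ω

Seg 1: A = πr² = π(1.0200e-04 m)² = 3.269e-08 m²
R_1 = (6.75×10^-8)(0.414)/(3.269e-08) = 0.855 Ω
Seg 2: A = π(d/2)² = π(3.1050e-05 m)² = 3.029e-09 m²
R_2 = (1.02×10^-7)(1.63)/(3.029e-09) = 54.89 Ω
Seg 3: A = π(d/2)² = π(7.7500e-05 m)² = 1.887e-08 m²
R_3 = (5.91×10^-8)(1.98)/(1.887e-08) = 6.202 Ω
R_total = R_1 + R_2 + R_3 = 61.9 Ω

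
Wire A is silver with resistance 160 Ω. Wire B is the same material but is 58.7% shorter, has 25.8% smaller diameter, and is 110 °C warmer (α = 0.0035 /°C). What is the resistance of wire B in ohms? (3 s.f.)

R ∝ ρL/d² with ρ ∝ (1+αΔT), so R_B/R_A = (1 − 58.7/100) × (1 − 25.8/100)⁻² × (1 + 0.0035×110)
= 0.413 × 1.816 × 1.385 = 1.039
R_B = 1.039 × 160 = 166 Ω

166 Ω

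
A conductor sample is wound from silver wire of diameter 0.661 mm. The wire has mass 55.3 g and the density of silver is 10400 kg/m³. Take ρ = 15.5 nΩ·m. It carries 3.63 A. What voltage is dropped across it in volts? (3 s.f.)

ρ = 15.5 nΩ·m = 1.55×10^-8 Ω·m
A = π(d/2)² = π(3.3050e-04 m)² = 3.4316e-07 m²
L = m/(density·A) = 0.0553/(10400×3.4316e-07) = 15.5 m
R = ρL/A = (1.55×10^-8)(15.5)/(3.4316e-07) = 0.6999 Ω
V = IR = 3.63 × 0.6999 = 2.54 V

2.54 V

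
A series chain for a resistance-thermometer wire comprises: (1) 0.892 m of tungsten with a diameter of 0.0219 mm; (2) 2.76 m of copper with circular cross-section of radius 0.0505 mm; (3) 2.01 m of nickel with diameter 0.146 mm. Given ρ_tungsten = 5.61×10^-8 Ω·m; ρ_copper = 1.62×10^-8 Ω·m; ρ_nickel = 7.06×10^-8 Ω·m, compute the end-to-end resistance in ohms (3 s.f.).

Seg 1: A = π(d/2)² = π(1.0950e-05 m)² = 3.767e-10 m²
R_1 = (5.61×10^-8)(0.892)/(3.767e-10) = 132.8 Ω
Seg 2: A = πr² = π(5.0500e-05 m)² = 8.012e-09 m²
R_2 = (1.62×10^-8)(2.76)/(8.012e-09) = 5.581 Ω
Seg 3: A = π(d/2)² = π(7.3000e-05 m)² = 1.674e-08 m²
R_3 = (7.06×10^-8)(2.01)/(1.674e-08) = 8.476 Ω
R_total = R_1 + R_2 + R_3 = 147 Ω

147 Ω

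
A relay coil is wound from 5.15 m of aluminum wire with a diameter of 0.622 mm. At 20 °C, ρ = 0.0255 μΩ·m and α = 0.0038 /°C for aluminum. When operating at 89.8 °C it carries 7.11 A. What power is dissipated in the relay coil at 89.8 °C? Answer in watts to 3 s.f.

27.6 W

ρ = 0.0255 μΩ·m = 2.55×10^-8 Ω·m
A = π(d/2)² = π(3.1100e-04 m)² = 3.039e-07 m²
R₍20₎ = ρL/A = (2.55×10^-8)(5.15)/(3.039e-07) = 0.4322 Ω
R₍89.8₎ = R₍20₎(1 + αΔT) = 0.4322 × (1 + 0.0038×69.8) = 0.5468 Ω
P = I²R = (7.11)² × 0.5468 = 27.6 W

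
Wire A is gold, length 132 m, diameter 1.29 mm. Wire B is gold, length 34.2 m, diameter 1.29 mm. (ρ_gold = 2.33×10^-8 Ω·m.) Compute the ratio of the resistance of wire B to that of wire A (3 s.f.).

R ∝ ρL/d², so R_B/R_A = (L_B/L_A)
= (34.2/132) = 0.259

0.259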